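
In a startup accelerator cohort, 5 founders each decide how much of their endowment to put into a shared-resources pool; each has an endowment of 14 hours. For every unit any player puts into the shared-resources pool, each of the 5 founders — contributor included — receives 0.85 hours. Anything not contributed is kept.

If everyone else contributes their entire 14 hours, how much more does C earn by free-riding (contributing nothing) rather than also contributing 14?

2.10 hours

Switching from a contribution of 14 to 0 lets C keep an extra 14 hours, but lowers the shared-resources pool by 14, which costs C their own share of that drop: 0.85 × 14 = 11.90.
Net gain = 14 − 11.90 = 2.10. The private return per contributed unit (0.85) is below 1, so free-riding is indeed the best response regardless of what the others do.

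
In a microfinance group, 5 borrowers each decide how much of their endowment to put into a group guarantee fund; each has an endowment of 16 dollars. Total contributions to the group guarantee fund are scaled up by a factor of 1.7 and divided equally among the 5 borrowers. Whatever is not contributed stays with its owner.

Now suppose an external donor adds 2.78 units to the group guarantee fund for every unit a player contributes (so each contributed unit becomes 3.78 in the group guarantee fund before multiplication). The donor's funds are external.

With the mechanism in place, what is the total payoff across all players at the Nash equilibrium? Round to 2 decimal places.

514.08 dollars

With the mechanism, a contributed unit returns 1.7 × 3.78 / 5 = 1.2852 per unit of net cost to the contributor — now above 1 — so contributing fully is weakly dominant for every player.
So the Nash equilibrium is full contribution by all 5; the group earns 1.7 × 3.78 × 80 = 514.08.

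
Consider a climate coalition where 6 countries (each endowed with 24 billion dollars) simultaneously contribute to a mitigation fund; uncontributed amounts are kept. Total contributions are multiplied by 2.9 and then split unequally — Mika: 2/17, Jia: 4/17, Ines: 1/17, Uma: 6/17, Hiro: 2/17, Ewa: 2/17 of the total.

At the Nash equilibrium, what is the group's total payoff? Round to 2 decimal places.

189.60 billion dollars

Player j's private return per contributed unit is 2.9 × (j's share). Contributing is weakly dominant for j when that share is at least 1/2.9 = 0.3448, and contributing 0 is dominant otherwise.
Only Uma (6/17) clears that bar, contributing 24; the remaining 5 contribute 0. Total contributed: 24.
The mitigation fund pays out 2.9 × 24 = 69.60 in total (split across the unequal shares, but the aggregate is all that matters for the group sum).
The 5 free-riders keep 24 each, adding 120. Group total = 120 + 69.60 = 189.60.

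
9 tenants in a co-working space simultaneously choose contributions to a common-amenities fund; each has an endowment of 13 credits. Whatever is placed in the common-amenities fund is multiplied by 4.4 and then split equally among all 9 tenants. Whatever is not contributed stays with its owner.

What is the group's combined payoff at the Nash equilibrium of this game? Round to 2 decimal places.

Each contributed unit returns 4.4/9 = 0.4889 to its contributor — below 1 — so contributing 0 is dominant for every player. At the Nash equilibrium everyone keeps their 13, and the group total is 9 × 13 = 117.

117.00 credits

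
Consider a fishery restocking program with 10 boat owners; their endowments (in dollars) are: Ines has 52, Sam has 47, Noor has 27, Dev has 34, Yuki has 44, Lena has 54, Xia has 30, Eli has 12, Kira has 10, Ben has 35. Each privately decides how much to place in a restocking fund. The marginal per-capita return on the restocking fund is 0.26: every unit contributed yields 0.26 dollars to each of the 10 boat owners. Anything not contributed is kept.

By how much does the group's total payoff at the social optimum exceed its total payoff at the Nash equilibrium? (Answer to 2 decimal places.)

552.00 dollars

The private return per contributed unit is 0.26 < 1 for everyone, so the Nash equilibrium is zero contribution and the group total is Σ E_j = 52 + 47 + 27 + 34 + 44 + 54 + 30 + 12 + 10 + 35 = 345.
Each contributed unit returns 2.600 to the group, so the social optimum is full contribution by everyone: group total = 2.600 × 345 = 897.00.
Efficiency loss = (2.600 − 1) × 345 = 552.00.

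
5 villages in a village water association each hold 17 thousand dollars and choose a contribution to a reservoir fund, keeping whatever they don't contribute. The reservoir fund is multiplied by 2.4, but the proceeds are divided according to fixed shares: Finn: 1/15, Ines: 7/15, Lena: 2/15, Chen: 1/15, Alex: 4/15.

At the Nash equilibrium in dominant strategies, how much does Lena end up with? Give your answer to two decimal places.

Each unit j contributes comes back to j as 2.4 × (j's share), so j prefers to contribute only if that share exceeds 1/2.4 = 0.4167; otherwise keeping the unit dominates.
Ines alone (share 7/15) is above the threshold, contributing 17; the remaining 4 contribute 0. Total contributed: 17.
Lena keeps 17 and receives 2.4 × 17 × 2/15 = 5.44 from the reservoir fund, for a payoff of 22.44.

22.44 thousand dollars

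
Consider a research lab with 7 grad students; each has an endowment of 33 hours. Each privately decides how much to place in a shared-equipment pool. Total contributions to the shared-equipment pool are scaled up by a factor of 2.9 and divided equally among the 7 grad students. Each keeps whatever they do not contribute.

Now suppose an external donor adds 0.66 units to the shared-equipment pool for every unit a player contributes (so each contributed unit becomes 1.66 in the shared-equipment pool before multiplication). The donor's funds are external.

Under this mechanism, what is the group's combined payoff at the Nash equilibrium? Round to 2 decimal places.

With the mechanism, a contributed unit returns 2.9 × 1.66 / 7 = 0.6877 per unit of net cost — still below 1 — so contributing 0 remains dominant for every player.
At the Nash equilibrium no one contributes; group total payoff = 7 × 33 = 231.

231.00 hours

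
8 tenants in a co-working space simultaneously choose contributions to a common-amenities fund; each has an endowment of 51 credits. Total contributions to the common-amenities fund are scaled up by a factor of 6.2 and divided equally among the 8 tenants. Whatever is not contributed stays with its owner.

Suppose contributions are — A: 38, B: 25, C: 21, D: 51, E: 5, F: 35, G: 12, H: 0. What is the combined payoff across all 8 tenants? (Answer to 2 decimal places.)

1380.40 credits

Total contributed: 38 + 25 + 21 + 51 + 5 + 35 + 12 + 0 = 187; total kept: 8 × 51 − 187 = 221.
The common-amenities fund pays out 6.2 × 187 = 1159.40 in aggregate.
Group total = 221 + 1159.40 = 1380.40.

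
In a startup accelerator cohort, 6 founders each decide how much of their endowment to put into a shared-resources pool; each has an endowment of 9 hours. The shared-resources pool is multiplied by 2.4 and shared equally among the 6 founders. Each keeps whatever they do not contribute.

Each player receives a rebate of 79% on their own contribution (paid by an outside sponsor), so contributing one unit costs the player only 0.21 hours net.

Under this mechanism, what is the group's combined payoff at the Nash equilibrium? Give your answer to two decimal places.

172.26 hours

The effective private return per unit is now (2.4/6) / 0.21 = 1.9048 > 1, so every player's dominant strategy flips to full contribution.
At the Nash equilibrium everyone contributes 9. Group total payoff = 6 × (9 × 0.79 + 2.4 × 9) = 172.26.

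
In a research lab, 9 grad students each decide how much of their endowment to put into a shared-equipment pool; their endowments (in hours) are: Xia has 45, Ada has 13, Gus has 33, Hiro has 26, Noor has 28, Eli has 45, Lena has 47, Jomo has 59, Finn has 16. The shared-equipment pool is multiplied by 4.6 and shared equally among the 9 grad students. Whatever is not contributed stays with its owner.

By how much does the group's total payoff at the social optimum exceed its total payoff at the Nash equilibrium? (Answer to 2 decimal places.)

1123.20 hours

The private return per contributed unit is 4.6/9 = 0.5111 < 1 for every player regardless of endowment, so the Nash equilibrium is zero contribution and the group total is Σ E_j = 45 + 13 + 33 + 26 + 28 + 45 + 47 + 59 + 16 = 312.
Each contributed unit returns 4.600 to the group, so the social optimum is full contribution by everyone: group total = 4.600 × 312 = 1435.20.
Efficiency loss = (4.600 − 1) × 312 = 1123.20.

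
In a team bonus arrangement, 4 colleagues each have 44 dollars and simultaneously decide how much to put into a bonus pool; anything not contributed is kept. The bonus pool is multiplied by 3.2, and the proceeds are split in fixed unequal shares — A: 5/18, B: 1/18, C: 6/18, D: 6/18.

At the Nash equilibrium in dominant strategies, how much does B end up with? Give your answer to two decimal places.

For player j, contributing a unit is worthwhile iff 3.2 × (j's share) ≥ 1, i.e. iff j's share is at least 0.3125.
C and D are above the threshold, contributing 44 each; the remaining 2 contribute 0. Total contributed: 88.
B keeps 44 and receives 3.2 × 88 × 1/18 = 15.64 from the bonus pool, for a payoff of 59.64.

59.64 dollars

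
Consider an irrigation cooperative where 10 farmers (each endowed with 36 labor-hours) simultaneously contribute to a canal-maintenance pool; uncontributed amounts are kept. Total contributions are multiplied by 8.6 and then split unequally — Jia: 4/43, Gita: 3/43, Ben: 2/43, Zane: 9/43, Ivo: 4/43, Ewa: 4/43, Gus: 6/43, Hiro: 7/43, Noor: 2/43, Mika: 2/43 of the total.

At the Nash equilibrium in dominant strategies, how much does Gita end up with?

100.80 labor-hours

Player j's private return per contributed unit is 8.6 × (j's share). Contributing is weakly dominant for j when that share is at least 1/8.6 = 0.1163, and contributing 0 is dominant otherwise.
Zane, Gus and Hiro clear that bar, contributing 36 each; the remaining 7 contribute 0. Total contributed: 108.
Gita keeps 36 and receives 8.6 × 108 × 3/43 = 64.80 from the canal-maintenance pool, for a payoff of 100.80.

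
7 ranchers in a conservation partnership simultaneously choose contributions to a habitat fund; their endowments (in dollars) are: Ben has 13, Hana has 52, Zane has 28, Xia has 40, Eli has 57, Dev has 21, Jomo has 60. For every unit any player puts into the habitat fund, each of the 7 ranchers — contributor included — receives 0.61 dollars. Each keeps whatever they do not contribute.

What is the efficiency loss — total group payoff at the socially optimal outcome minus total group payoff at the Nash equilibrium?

886.17 dollars

The private return per contributed unit is 0.61 < 1 for everyone, so the Nash equilibrium is zero contribution and the group total is Σ E_j = 13 + 52 + 28 + 40 + 57 + 21 + 60 = 271.
Each contributed unit returns 4.270 to the group, so the social optimum is full contribution by everyone: group total = 4.270 × 271 = 1157.17.
Efficiency loss = (4.270 − 1) × 271 = 886.17.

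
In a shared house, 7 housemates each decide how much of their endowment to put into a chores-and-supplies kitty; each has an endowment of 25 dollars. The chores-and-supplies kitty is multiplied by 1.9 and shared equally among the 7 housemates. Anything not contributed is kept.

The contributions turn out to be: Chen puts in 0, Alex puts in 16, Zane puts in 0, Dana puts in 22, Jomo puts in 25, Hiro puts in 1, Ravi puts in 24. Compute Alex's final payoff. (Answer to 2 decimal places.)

32.89 dollars

Total contributed: 0 + 16 + 0 + 22 + 25 + 1 + 24 = 88.
Each receives 1.9 × 88 / 7 = 23.89 from the chores-and-supplies kitty.
Alex keeps 25 − 16 = 9, so Alex's payoff is 9 + 23.89 = 32.89.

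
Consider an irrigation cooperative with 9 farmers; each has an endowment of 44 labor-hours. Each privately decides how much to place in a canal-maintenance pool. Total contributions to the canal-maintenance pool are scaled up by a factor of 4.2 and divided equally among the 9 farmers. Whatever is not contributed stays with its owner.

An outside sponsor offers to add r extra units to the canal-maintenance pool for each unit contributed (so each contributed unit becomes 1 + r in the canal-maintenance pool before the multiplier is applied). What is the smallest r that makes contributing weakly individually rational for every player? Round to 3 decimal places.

With matching at rate r, one contributed unit becomes (1 + r) in the canal-maintenance pool and returns 4.2 × (1 + r) / 9 to the contributor.
Setting this equal to 1: 1 + r = 9/4.2 = 2.1429.
So the minimum matching rate is r = 2.1429 − 1 = 1.143.

1.143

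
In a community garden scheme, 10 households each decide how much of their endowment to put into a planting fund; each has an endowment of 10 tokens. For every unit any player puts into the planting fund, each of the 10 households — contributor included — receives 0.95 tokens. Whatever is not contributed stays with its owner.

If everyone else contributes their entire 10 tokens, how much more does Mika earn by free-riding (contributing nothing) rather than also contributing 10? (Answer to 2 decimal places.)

Switching from a contribution of 10 to 0 lets Mika keep an extra 10 tokens, but lowers the planting fund by 10, which costs Mika their own share of that drop: 0.95 × 10 = 9.50.
Net gain = 10 − 9.50 = 0.50. The private return per contributed unit (0.95) is below 1, so free-riding is indeed the best response regardless of what the others do.

0.50 tokens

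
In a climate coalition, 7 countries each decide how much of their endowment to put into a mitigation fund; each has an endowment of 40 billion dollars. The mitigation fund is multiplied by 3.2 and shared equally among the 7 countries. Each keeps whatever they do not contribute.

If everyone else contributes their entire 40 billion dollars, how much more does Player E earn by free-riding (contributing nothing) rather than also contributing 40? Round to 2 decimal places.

21.71 billion dollars

Switching from a contribution of 40 to 0 lets Player E keep an extra 40 billion dollars, but lowers the mitigation fund by 40, which costs Player E their own share of that drop: 3.2/7 × 40 = 18.29.
Net gain = 40 − 18.29 = 21.71. The private return per contributed unit (0.4571) is below 1, so free-riding is indeed the best response regardless of what the others do.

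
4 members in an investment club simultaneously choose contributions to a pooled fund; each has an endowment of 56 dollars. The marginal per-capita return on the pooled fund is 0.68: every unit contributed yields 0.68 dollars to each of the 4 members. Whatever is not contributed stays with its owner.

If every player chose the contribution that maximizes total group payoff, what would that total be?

609.28 dollars

Each contributed unit returns 2.720 to the group as a whole (0.68 to each of 4 players), which exceeds 1, so the social optimum is full contribution: group total = 2.720 × 224 = 609.28.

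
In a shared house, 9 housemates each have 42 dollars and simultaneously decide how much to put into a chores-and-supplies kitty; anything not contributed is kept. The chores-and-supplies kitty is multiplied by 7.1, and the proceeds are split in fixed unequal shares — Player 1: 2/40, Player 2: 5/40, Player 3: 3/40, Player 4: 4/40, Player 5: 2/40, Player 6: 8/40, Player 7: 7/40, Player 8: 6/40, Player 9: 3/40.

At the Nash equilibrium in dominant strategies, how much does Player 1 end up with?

86.73 dollars

Player j's private return per contributed unit is 7.1 × (j's share). Contributing is weakly dominant for j when that share is at least 1/7.1 = 0.1408, and contributing 0 is dominant otherwise.
Player 6, Player 7 and Player 8 are above the threshold, contributing 42 each; the remaining 6 contribute 0. Total contributed: 126.
Player 1 keeps 42 and receives 7.1 × 126 × 2/40 = 44.73 from the chores-and-supplies kitty, for a payoff of 86.73.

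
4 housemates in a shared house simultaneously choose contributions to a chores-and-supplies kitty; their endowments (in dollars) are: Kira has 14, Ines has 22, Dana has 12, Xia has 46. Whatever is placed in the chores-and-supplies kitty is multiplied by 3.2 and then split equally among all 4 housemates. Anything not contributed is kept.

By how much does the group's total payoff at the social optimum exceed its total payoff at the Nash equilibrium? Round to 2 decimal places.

206.80 dollars

The private return per contributed unit is 3.2/4 = 0.8000 < 1 for every player regardless of endowment, so the Nash equilibrium is zero contribution and the group total is Σ E_j = 14 + 22 + 12 + 46 = 94.
Each contributed unit returns 3.200 to the group, so the social optimum is full contribution by everyone: group total = 3.200 × 94 = 300.80.
Efficiency loss = (3.200 − 1) × 94 = 206.80.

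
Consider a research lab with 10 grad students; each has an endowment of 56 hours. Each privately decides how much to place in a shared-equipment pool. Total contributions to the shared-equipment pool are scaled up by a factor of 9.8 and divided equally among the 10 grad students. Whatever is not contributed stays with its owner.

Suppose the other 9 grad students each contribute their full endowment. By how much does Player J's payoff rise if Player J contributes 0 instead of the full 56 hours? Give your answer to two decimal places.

Switching from a contribution of 56 to 0 lets Player J keep an extra 56 hours, but lowers the shared-equipment pool by 56, which costs Player J their own share of that drop: 9.8/10 × 56 = 54.88.
Net gain = 56 − 54.88 = 1.12. The private return per contributed unit (0.9800) is below 1, so free-riding is indeed the best response regardless of what the others do.

1.12 hours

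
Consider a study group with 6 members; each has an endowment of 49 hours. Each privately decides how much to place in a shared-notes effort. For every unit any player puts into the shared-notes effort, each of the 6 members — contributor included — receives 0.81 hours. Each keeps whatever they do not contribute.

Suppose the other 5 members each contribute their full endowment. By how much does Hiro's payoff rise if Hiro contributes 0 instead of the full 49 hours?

9.31 hours

Switching from a contribution of 49 to 0 lets Hiro keep an extra 49 hours, but lowers the shared-notes effort by 49, which costs Hiro their own share of that drop: 0.81 × 49 = 39.69.
Net gain = 49 − 39.69 = 9.31. The private return per contributed unit (0.81) is below 1, so free-riding is indeed the best response regardless of what the others do.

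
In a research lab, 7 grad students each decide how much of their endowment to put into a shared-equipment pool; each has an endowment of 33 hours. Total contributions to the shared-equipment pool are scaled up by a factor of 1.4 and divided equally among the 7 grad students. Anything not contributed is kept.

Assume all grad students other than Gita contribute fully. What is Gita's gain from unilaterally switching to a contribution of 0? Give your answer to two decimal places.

26.40 hours

Switching from a contribution of 33 to 0 lets Gita keep an extra 33 hours, but lowers the shared-equipment pool by 33, which costs Gita their own share of that drop: 1.4/7 × 33 = 6.60.
Net gain = 33 − 6.60 = 26.40. The private return per contributed unit (0.2000) is below 1, so free-riding is indeed the best response regardless of what the others do.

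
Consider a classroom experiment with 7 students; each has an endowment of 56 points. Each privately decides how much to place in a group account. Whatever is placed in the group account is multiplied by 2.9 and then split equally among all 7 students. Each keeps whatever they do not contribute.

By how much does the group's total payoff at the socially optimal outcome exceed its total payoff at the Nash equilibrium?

Each contributed unit returns 2.9/7 = 0.4143 to its contributor — below 1 — so contributing 0 is dominant for every player. At the Nash equilibrium everyone keeps their 56, and the group total is 7 × 56 = 392.
Each contributed unit returns 2.900 to the group as a whole (0.4143 to each of 7 players), which exceeds 1, so the social optimum is full contribution: group total = 2.900 × 392 = 1136.80.
Efficiency loss = 1136.80 − 392 = 744.80.

744.80 points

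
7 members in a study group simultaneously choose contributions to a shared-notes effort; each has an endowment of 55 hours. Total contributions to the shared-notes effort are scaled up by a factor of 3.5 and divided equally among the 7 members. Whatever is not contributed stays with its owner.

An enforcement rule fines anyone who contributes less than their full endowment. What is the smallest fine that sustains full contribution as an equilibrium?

Given the others contribute fully, the best deviation is to contribute 0 (any partial contribution still incurs the fine and gives up units whose private return 0.5000 is below 1).
Deviating from 55 to 0 saves 55 hours but forfeits the deviator's share of the drop in the shared-notes effort: 3.5/7 × 55 = 27.50.
So the deviation gain is 55 − 27.50 = 27.50, and the fine must be at least 27.50 hours to wipe it out.

27.50 hours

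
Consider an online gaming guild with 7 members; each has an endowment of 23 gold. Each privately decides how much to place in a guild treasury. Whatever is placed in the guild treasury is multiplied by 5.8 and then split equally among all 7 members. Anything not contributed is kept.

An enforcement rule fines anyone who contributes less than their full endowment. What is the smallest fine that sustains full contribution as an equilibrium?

3.94 gold

Given the others contribute fully, the best deviation is to contribute 0 (any partial contribution still incurs the fine and gives up units whose private return 0.8286 is below 1).
Deviating from 23 to 0 saves 23 gold but forfeits the deviator's share of the drop in the guild treasury: 5.8/7 × 23 = 19.06.
So the deviation gain is 23 − 19.06 = 3.94, and the fine must be at least 3.94 gold to wipe it out.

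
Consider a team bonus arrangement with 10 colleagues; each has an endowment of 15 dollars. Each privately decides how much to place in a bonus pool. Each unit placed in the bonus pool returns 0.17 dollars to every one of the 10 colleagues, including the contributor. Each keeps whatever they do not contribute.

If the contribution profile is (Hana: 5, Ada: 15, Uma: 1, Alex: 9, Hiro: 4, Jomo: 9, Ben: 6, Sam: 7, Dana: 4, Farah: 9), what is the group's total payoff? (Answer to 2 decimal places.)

198.30 dollars

Total contributed: 5 + 15 + 1 + 9 + 4 + 9 + 6 + 7 + 4 + 9 = 69; total kept: 10 × 15 − 69 = 81.
The bonus pool pays out 0.17 × 10 × 69 = 117.30 in aggregate.
Group total = 81 + 117.30 = 198.30.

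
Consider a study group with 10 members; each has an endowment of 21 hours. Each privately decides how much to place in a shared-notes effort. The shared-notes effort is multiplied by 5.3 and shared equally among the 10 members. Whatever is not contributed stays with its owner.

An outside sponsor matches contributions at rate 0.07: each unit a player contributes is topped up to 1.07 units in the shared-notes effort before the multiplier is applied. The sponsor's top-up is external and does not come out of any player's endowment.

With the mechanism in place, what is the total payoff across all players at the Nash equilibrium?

210.00 hours

With the mechanism, a contributed unit returns 5.3 × 1.07 / 10 = 0.5671 per unit of net cost — still below 1 — so contributing 0 remains dominant for every player.
Everyone keeps their endowment and the group total is 10 × 21 = 210.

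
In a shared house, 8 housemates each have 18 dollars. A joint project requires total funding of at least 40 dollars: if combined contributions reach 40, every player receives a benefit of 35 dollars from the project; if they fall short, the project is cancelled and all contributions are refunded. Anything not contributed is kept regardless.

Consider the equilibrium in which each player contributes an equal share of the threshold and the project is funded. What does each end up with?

Equal share of the threshold: 40/8 = 5.
At this profile no one gains by cutting their contribution: any cut drops the total below 40, the project is cancelled, contributions are refunded, and the deviator ends with 18, which is less than 18 − 5 + 35 = 48. Contributing more than 5 just wastes the excess. So contributing exactly 5 is a best response.
Each player's payoff: 18 − 5 + 35 = 48.

48 dollars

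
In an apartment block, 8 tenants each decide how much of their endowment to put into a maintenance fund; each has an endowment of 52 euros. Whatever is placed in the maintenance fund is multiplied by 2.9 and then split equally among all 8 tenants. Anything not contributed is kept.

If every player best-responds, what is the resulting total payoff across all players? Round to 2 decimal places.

416.00 euros

Each contributed unit returns 2.9/8 = 0.3625 to its contributor — below 1 — so contributing 0 is dominant for every player. At the Nash equilibrium everyone keeps their 52, and the group total is 8 × 52 = 416.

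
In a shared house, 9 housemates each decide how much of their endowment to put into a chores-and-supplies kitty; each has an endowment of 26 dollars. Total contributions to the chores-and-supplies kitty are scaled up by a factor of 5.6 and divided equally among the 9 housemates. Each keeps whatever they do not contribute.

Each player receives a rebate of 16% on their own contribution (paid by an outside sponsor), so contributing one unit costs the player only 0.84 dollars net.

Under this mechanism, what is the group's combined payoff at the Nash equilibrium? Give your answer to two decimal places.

Even with the mechanism, each unit contributed returns only (5.6/9) / 0.84 = 0.7407 per unit of net cost, so contributing nothing is still dominant.
Everyone keeps their endowment and the group total is 9 × 26 = 234.

234.00 dollars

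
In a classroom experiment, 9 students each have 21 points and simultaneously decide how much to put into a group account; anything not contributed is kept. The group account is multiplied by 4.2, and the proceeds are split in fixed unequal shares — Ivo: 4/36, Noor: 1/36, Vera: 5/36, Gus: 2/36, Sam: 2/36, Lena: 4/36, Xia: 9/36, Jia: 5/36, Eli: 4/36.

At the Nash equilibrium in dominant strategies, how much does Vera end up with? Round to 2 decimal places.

33.25 points

Player j's private return per contributed unit is 4.2 × (j's share). Contributing is weakly dominant for j when that share is at least 1/4.2 = 0.2381, and contributing 0 is dominant otherwise.
The only share above 0.2381 is Xia's 9/36, contributing 21; the remaining 8 contribute 0. Total contributed: 21.
Vera keeps 21 and receives 4.2 × 21 × 5/36 = 12.25 from the group account, for a payoff of 33.25.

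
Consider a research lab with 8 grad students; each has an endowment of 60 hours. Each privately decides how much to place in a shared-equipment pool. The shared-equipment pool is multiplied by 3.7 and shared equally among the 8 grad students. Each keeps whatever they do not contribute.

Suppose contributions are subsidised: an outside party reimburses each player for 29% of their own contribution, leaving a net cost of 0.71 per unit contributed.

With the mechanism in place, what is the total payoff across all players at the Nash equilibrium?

480.00 hours

Even with the mechanism, each unit contributed returns only (3.7/8) / 0.71 = 0.6514 per unit of net cost, so contributing nothing is still dominant.
Everyone keeps their endowment and the group total is 8 × 60 = 480.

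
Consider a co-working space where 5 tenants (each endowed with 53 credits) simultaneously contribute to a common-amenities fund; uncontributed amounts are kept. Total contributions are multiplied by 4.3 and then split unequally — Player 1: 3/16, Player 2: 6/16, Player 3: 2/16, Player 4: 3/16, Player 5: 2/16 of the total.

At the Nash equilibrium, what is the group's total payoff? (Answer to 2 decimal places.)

439.90 credits

A player with share s gets back 4.3·s per unit contributed, so full contribution is dominant for anyone with s > 1/4.3 = 0.2326 and zero contribution is dominant for anyone below.
Player 2 alone (share 6/16) is above the threshold, contributing 53; the remaining 4 contribute 0. Total contributed: 53.
The common-amenities fund pays out 4.3 × 53 = 227.90 in total (split across the unequal shares, but the aggregate is all that matters for the group sum).
The 4 free-riders keep 53 each, adding 212. Group total = 212 + 227.90 = 439.90.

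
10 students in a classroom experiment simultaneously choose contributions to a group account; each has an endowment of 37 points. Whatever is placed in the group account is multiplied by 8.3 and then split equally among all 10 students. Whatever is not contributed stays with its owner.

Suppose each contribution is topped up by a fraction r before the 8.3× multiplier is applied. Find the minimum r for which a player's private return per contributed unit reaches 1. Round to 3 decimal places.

0.205

With matching at rate r, one contributed unit becomes (1 + r) in the group account and returns 8.3 × (1 + r) / 10 to the contributor.
Setting this equal to 1: 1 + r = 10/8.3 = 1.2048.
So the minimum matching rate is r = 1.2048 − 1 = 0.205.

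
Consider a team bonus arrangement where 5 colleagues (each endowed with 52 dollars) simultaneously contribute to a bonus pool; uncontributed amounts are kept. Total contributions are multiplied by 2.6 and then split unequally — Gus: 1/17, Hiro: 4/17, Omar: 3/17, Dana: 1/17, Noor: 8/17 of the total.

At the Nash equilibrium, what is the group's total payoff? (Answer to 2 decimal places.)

343.20 dollars

Each unit j contributes comes back to j as 2.6 × (j's share), so j prefers to contribute only if that share exceeds 1/2.6 = 0.3846; otherwise keeping the unit dominates.
Only Noor (8/17) clears that bar, contributing 52; the remaining 4 contribute 0. Total contributed: 52.
The bonus pool pays out 2.6 × 52 = 135.20 in total (split across the unequal shares, but the aggregate is all that matters for the group sum).
The 4 free-riders keep 52 each, adding 208. Group total = 208 + 135.20 = 343.20.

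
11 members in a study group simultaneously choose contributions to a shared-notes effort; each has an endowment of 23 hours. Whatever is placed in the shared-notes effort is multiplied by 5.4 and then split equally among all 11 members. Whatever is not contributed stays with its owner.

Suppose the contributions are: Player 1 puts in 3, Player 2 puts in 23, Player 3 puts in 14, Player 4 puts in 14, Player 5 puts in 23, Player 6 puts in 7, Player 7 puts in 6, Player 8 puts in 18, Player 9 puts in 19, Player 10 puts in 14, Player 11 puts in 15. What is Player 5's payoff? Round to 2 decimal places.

Total contributed: 3 + 23 + 14 + 14 + 23 + 7 + 6 + 18 + 19 + 14 + 15 = 156.
Each receives 5.4 × 156 / 11 = 76.58 from the shared-notes effort.
Player 5 keeps 23 − 23 = 0, so Player 5's payoff is 0 + 76.58 = 76.58.

76.58 hours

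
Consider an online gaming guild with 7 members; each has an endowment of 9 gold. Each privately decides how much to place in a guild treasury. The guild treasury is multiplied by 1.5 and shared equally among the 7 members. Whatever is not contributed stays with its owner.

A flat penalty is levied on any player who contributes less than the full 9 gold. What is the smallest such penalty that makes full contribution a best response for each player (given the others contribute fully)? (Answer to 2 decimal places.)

7.07 gold

Given the others contribute fully, the best deviation is to contribute 0 (any partial contribution still incurs the fine and gives up units whose private return 0.2143 is below 1).
Deviating from 9 to 0 saves 9 gold but forfeits the deviator's share of the drop in the guild treasury: 1.5/7 × 9 = 1.93.
So the deviation gain is 9 − 1.93 = 7.07, and the fine must be at least 7.07 gold to wipe it out.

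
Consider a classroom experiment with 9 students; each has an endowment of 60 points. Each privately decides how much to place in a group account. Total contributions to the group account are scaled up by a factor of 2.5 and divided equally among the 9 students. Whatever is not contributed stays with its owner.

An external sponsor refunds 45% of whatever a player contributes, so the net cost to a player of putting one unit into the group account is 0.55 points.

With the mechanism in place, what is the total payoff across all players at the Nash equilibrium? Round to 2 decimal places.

With the mechanism, a contributed unit returns (2.5/9) / 0.55 = 0.5051 per unit of net cost — still below 1 — so contributing 0 remains dominant for every player.
Everyone keeps their endowment and the group total is 9 × 60 = 540.

540.00 points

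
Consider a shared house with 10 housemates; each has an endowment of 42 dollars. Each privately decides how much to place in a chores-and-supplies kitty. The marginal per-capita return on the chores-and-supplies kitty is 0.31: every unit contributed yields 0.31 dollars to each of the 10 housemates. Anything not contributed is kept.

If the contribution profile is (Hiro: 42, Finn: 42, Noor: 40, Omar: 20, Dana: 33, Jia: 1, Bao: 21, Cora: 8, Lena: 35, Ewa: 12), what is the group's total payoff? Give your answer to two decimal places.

Total contributed: 42 + 42 + 40 + 20 + 33 + 1 + 21 + 8 + 35 + 12 = 254; total kept: 10 × 42 − 254 = 166.
The chores-and-supplies kitty pays out 0.31 × 10 × 254 = 787.40 in aggregate.
Group total = 166 + 787.40 = 953.40.

953.40 dollars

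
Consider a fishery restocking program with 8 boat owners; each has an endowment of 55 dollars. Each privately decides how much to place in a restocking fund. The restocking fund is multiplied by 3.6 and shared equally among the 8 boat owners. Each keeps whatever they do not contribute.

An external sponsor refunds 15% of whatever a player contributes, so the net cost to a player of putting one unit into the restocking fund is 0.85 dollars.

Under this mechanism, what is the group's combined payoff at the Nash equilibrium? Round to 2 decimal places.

Even with the mechanism, each unit contributed returns only (3.6/8) / 0.85 = 0.5294 per unit of net cost, so contributing nothing is still dominant.
At the Nash equilibrium no one contributes; group total payoff = 8 × 55 = 440.

440.00 dollars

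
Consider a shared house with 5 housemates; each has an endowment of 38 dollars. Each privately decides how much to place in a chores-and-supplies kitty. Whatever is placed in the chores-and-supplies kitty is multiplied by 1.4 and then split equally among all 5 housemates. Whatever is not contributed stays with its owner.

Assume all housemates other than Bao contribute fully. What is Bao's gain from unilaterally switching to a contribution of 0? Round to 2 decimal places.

Switching from a contribution of 38 to 0 lets Bao keep an extra 38 dollars, but lowers the chores-and-supplies kitty by 38, which costs Bao their own share of that drop: 1.4/5 × 38 = 10.64.
Net gain = 38 − 10.64 = 27.36. The private return per contributed unit (0.2800) is below 1, so free-riding is indeed the best response regardless of what the others do.

27.36 dollars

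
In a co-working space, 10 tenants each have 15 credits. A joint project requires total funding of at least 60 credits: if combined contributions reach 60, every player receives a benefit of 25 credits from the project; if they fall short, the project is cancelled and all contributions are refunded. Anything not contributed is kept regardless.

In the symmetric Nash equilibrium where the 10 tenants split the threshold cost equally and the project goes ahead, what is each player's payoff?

Equal share of the threshold: 60/10 = 6.
At this profile no one gains by cutting their contribution: any cut drops the total below 60, the project is cancelled, contributions are refunded, and the deviator ends with 15, which is less than 15 − 6 + 25 = 34. Contributing more than 6 just wastes the excess. So contributing exactly 6 is a best response.
Each player's payoff: 15 − 6 + 25 = 34.

34 credits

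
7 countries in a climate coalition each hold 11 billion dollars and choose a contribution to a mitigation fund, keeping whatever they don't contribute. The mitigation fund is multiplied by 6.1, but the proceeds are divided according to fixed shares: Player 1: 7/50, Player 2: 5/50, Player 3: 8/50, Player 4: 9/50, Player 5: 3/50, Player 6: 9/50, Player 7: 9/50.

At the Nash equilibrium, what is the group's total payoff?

For player j, contributing a unit is worthwhile iff 6.1 × (j's share) ≥ 1, i.e. iff j's share is at least 0.1639.
The shares above 0.1639 belong to Player 4, Player 6 and Player 7, contributing 11 each; the remaining 4 contribute 0. Total contributed: 33.
The mitigation fund pays out 6.1 × 33 = 201.30 in total (split across the unequal shares, but the aggregate is all that matters for the group sum).
The 4 free-riders keep 11 each, adding 44. Group total = 44 + 201.30 = 245.30.

245.30 billion dollars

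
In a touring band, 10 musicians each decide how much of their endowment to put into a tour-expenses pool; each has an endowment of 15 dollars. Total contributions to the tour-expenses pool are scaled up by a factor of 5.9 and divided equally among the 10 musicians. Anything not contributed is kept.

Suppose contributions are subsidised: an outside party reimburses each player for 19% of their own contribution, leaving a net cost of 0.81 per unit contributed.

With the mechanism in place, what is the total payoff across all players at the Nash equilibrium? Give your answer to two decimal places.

150.00 dollars

The effective private return is (5.9/10) / 0.81 = 0.7284, which is still under 1, so the mechanism doesn't change anyone's dominant strategy: zero contribution.
At the Nash equilibrium no one contributes; group total payoff = 10 × 15 = 150.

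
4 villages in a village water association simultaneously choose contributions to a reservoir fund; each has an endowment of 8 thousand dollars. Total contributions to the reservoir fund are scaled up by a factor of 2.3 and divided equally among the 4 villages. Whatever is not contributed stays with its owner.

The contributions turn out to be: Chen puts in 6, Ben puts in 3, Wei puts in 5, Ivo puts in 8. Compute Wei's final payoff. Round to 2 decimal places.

15.65 thousand dollars

Total contributed: 6 + 3 + 5 + 8 = 22.
Each receives 2.3 × 22 / 4 = 12.65 from the reservoir fund.
Wei keeps 8 − 5 = 3, so Wei's payoff is 3 + 12.65 = 15.65.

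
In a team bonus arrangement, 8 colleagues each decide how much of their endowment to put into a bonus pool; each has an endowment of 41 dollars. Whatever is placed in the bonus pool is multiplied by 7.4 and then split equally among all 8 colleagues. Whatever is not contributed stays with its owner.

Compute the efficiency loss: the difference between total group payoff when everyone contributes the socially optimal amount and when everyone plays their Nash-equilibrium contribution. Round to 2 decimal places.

2099.20 dollars

Each contributed unit returns 7.4/8 = 0.9250 to its contributor — below 1 — so contributing 0 is dominant for every player. At the Nash equilibrium everyone keeps their 41, and the group total is 8 × 41 = 328.
Each contributed unit returns 7.400 to the group as a whole (0.9250 to each of 8 players), which exceeds 1, so the social optimum is full contribution: group total = 7.400 × 328 = 2427.20.
Efficiency loss = 2427.20 − 328 = 2099.20.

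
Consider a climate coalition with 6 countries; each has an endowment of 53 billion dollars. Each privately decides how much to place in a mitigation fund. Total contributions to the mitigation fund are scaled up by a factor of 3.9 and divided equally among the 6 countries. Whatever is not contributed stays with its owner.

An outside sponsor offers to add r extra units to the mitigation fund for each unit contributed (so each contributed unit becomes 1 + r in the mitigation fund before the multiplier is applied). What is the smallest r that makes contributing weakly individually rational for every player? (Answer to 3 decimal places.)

With matching at rate r, one contributed unit becomes (1 + r) in the mitigation fund and returns 3.9 × (1 + r) / 6 to the contributor.
Setting this equal to 1: 1 + r = 6/3.9 = 1.5385.
So the minimum matching rate is r = 1.5385 − 1 = 0.538.

0.538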